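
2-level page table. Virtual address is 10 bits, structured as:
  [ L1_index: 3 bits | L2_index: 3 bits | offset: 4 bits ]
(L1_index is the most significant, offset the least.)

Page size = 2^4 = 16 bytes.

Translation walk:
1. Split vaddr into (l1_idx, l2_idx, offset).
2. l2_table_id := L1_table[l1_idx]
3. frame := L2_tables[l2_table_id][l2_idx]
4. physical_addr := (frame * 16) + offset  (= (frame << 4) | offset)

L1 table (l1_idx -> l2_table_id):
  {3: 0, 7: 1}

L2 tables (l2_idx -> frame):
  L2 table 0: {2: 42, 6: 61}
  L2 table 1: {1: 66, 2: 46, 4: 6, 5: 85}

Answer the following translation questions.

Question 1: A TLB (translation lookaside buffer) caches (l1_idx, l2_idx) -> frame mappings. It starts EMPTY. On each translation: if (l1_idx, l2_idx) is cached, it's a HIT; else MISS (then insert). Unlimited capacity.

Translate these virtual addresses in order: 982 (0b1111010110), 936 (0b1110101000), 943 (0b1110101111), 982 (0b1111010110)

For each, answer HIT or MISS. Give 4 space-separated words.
vaddr=982: (7,5) not in TLB -> MISS, insert
vaddr=936: (7,2) not in TLB -> MISS, insert
vaddr=943: (7,2) in TLB -> HIT
vaddr=982: (7,5) in TLB -> HIT

Answer: MISS MISS HIT HIT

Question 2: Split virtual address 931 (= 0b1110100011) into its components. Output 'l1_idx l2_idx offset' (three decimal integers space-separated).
Answer: 7 2 3

Derivation:
vaddr = 931 = 0b1110100011
  top 3 bits -> l1_idx = 7
  next 3 bits -> l2_idx = 2
  bottom 4 bits -> offset = 3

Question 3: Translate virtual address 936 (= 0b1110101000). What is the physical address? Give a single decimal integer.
vaddr = 936 = 0b1110101000
Split: l1_idx=7, l2_idx=2, offset=8
L1[7] = 1
L2[1][2] = 46
paddr = 46 * 16 + 8 = 744

Answer: 744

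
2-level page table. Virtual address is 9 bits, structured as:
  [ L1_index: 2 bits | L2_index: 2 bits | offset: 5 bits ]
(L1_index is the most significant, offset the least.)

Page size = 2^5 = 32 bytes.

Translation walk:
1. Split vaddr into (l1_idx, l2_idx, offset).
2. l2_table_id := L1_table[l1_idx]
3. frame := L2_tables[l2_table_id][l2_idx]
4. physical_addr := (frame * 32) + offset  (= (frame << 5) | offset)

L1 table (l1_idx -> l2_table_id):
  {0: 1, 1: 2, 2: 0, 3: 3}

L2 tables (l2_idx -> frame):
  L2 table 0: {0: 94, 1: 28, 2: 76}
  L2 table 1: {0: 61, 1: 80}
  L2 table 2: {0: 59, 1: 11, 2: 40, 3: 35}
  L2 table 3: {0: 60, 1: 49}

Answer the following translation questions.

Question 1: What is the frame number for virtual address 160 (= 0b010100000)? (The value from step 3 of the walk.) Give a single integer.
Answer: 11

Derivation:
vaddr = 160: l1_idx=1, l2_idx=1
L1[1] = 2; L2[2][1] = 11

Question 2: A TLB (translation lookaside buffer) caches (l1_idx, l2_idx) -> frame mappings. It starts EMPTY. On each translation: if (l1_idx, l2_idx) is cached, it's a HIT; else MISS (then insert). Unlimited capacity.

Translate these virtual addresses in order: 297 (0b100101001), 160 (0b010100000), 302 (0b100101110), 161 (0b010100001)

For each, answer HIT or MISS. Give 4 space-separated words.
vaddr=297: (2,1) not in TLB -> MISS, insert
vaddr=160: (1,1) not in TLB -> MISS, insert
vaddr=302: (2,1) in TLB -> HIT
vaddr=161: (1,1) in TLB -> HIT

Answer: MISS MISS HIT HIT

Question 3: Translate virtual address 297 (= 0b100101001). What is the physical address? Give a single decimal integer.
vaddr = 297 = 0b100101001
Split: l1_idx=2, l2_idx=1, offset=9
L1[2] = 0
L2[0][1] = 28
paddr = 28 * 32 + 9 = 905

Answer: 905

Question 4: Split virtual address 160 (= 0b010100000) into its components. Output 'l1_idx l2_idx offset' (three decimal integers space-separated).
vaddr = 160 = 0b010100000
  top 2 bits -> l1_idx = 1
  next 2 bits -> l2_idx = 1
  bottom 5 bits -> offset = 0

Answer: 1 1 0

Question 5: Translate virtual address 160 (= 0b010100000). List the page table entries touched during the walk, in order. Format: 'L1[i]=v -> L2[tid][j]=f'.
vaddr = 160 = 0b010100000
Split: l1_idx=1, l2_idx=1, offset=0

Answer: L1[1]=2 -> L2[2][1]=11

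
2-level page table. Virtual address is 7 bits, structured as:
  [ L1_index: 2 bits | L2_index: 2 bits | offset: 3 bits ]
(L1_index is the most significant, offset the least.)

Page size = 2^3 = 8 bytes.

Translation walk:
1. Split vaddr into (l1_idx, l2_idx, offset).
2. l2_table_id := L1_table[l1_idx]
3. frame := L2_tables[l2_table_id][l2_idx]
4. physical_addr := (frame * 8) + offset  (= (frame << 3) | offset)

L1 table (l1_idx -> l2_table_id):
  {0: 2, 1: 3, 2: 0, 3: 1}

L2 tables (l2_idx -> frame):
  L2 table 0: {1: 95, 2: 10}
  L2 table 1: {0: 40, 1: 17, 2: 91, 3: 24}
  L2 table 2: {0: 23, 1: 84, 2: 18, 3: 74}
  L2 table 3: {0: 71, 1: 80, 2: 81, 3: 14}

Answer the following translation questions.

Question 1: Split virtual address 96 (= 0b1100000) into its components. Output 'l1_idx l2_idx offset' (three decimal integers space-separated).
Answer: 3 0 0

Derivation:
vaddr = 96 = 0b1100000
  top 2 bits -> l1_idx = 3
  next 2 bits -> l2_idx = 0
  bottom 3 bits -> offset = 0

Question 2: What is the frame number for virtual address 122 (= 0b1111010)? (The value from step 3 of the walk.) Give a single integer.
vaddr = 122: l1_idx=3, l2_idx=3
L1[3] = 1; L2[1][3] = 24

Answer: 24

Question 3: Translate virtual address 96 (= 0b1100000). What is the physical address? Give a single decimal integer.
Answer: 320

Derivation:
vaddr = 96 = 0b1100000
Split: l1_idx=3, l2_idx=0, offset=0
L1[3] = 1
L2[1][0] = 40
paddr = 40 * 8 + 0 = 320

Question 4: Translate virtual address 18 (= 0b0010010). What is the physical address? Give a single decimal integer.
Answer: 146

Derivation:
vaddr = 18 = 0b0010010
Split: l1_idx=0, l2_idx=2, offset=2
L1[0] = 2
L2[2][2] = 18
paddr = 18 * 8 + 2 = 146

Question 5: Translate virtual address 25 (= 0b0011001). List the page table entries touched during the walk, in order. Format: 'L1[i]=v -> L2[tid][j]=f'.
Answer: L1[0]=2 -> L2[2][3]=74

Derivation:
vaddr = 25 = 0b0011001
Split: l1_idx=0, l2_idx=3, offset=1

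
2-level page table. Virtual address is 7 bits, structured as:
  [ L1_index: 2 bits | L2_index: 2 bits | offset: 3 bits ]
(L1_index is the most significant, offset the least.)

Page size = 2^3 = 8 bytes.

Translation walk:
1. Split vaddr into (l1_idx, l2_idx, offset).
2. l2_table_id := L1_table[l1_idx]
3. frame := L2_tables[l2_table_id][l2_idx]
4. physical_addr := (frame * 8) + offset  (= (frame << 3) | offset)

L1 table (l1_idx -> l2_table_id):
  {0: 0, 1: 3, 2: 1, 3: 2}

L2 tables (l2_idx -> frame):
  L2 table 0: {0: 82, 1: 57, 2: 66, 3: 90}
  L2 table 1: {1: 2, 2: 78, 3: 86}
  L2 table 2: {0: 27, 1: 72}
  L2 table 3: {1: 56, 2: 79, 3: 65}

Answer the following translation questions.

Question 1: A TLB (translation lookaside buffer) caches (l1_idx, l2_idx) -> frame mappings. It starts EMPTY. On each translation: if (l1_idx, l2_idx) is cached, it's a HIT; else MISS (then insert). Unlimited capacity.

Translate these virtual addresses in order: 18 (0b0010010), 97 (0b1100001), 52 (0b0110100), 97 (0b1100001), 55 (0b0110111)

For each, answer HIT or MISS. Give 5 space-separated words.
Answer: MISS MISS MISS HIT HIT

Derivation:
vaddr=18: (0,2) not in TLB -> MISS, insert
vaddr=97: (3,0) not in TLB -> MISS, insert
vaddr=52: (1,2) not in TLB -> MISS, insert
vaddr=97: (3,0) in TLB -> HIT
vaddr=55: (1,2) in TLB -> HIT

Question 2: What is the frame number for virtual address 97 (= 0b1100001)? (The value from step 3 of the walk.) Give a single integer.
Answer: 27

Derivation:
vaddr = 97: l1_idx=3, l2_idx=0
L1[3] = 2; L2[2][0] = 27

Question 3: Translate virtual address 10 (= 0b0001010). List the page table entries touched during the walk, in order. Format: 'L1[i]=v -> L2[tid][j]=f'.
vaddr = 10 = 0b0001010
Split: l1_idx=0, l2_idx=1, offset=2

Answer: L1[0]=0 -> L2[0][1]=57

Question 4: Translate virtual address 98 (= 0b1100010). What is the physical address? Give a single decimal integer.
vaddr = 98 = 0b1100010
Split: l1_idx=3, l2_idx=0, offset=2
L1[3] = 2
L2[2][0] = 27
paddr = 27 * 8 + 2 = 218

Answer: 218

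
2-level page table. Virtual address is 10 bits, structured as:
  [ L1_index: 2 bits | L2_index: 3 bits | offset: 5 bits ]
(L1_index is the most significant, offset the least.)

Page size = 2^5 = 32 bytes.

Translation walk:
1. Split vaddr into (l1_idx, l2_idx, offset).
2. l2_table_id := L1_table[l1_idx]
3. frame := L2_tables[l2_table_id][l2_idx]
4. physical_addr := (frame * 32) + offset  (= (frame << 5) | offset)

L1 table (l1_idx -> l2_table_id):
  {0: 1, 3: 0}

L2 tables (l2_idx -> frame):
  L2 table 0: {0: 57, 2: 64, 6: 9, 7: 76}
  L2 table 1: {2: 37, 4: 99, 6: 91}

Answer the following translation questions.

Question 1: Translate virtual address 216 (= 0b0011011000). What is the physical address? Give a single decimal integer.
Answer: 2936

Derivation:
vaddr = 216 = 0b0011011000
Split: l1_idx=0, l2_idx=6, offset=24
L1[0] = 1
L2[1][6] = 91
paddr = 91 * 32 + 24 = 2936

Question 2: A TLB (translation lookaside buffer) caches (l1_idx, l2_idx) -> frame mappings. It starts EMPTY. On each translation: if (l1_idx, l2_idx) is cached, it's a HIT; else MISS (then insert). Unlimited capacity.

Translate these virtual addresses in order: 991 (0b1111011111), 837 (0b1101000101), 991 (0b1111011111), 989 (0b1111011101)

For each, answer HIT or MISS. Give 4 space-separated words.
Answer: MISS MISS HIT HIT

Derivation:
vaddr=991: (3,6) not in TLB -> MISS, insert
vaddr=837: (3,2) not in TLB -> MISS, insert
vaddr=991: (3,6) in TLB -> HIT
vaddr=989: (3,6) in TLB -> HIT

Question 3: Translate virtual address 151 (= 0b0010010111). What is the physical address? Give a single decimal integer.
vaddr = 151 = 0b0010010111
Split: l1_idx=0, l2_idx=4, offset=23
L1[0] = 1
L2[1][4] = 99
paddr = 99 * 32 + 23 = 3191

Answer: 3191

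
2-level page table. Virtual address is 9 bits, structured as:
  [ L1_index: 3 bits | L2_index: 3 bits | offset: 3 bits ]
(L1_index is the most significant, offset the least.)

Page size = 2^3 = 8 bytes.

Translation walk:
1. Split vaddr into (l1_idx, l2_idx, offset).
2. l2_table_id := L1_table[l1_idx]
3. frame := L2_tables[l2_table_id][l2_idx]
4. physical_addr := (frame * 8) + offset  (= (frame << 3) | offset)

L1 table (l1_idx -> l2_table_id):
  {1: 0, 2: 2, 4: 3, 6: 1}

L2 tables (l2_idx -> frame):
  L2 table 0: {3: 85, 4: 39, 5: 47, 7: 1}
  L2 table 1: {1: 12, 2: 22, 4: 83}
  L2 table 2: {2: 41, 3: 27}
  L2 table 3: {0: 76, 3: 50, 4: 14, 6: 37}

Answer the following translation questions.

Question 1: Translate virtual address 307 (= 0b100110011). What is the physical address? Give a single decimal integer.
Answer: 299

Derivation:
vaddr = 307 = 0b100110011
Split: l1_idx=4, l2_idx=6, offset=3
L1[4] = 3
L2[3][6] = 37
paddr = 37 * 8 + 3 = 299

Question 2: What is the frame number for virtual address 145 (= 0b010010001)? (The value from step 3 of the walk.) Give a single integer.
vaddr = 145: l1_idx=2, l2_idx=2
L1[2] = 2; L2[2][2] = 41

Answer: 41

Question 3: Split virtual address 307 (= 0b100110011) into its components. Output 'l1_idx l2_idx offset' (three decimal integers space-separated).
Answer: 4 6 3

Derivation:
vaddr = 307 = 0b100110011
  top 3 bits -> l1_idx = 4
  next 3 bits -> l2_idx = 6
  bottom 3 bits -> offset = 3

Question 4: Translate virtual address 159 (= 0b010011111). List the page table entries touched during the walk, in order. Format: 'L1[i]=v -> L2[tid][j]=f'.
Answer: L1[2]=2 -> L2[2][3]=27

Derivation:
vaddr = 159 = 0b010011111
Split: l1_idx=2, l2_idx=3, offset=7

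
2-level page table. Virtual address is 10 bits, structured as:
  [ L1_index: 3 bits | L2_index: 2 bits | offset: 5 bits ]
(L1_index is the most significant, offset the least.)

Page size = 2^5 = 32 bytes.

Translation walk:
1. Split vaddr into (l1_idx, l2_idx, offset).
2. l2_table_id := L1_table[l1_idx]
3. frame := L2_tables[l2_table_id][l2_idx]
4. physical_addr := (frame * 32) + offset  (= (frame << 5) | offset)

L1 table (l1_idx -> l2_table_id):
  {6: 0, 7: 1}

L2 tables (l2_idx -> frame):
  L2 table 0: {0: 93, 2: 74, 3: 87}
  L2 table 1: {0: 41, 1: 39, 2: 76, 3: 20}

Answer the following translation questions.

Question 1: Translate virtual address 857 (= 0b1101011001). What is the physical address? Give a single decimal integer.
vaddr = 857 = 0b1101011001
Split: l1_idx=6, l2_idx=2, offset=25
L1[6] = 0
L2[0][2] = 74
paddr = 74 * 32 + 25 = 2393

Answer: 2393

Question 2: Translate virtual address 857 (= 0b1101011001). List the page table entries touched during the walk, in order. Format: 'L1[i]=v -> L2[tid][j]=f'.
Answer: L1[6]=0 -> L2[0][2]=74

Derivation:
vaddr = 857 = 0b1101011001
Split: l1_idx=6, l2_idx=2, offset=25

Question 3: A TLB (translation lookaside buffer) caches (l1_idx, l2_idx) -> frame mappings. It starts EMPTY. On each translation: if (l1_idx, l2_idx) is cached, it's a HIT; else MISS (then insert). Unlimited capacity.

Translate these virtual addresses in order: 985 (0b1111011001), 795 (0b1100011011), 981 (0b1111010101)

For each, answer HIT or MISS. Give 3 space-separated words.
vaddr=985: (7,2) not in TLB -> MISS, insert
vaddr=795: (6,0) not in TLB -> MISS, insert
vaddr=981: (7,2) in TLB -> HIT

Answer: MISS MISS HIT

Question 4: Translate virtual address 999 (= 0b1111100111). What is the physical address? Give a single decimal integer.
Answer: 647

Derivation:
vaddr = 999 = 0b1111100111
Split: l1_idx=7, l2_idx=3, offset=7
L1[7] = 1
L2[1][3] = 20
paddr = 20 * 32 + 7 = 647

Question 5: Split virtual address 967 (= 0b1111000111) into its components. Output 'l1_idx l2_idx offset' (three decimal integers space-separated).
vaddr = 967 = 0b1111000111
  top 3 bits -> l1_idx = 7
  next 2 bits -> l2_idx = 2
  bottom 5 bits -> offset = 7

Answer: 7 2 7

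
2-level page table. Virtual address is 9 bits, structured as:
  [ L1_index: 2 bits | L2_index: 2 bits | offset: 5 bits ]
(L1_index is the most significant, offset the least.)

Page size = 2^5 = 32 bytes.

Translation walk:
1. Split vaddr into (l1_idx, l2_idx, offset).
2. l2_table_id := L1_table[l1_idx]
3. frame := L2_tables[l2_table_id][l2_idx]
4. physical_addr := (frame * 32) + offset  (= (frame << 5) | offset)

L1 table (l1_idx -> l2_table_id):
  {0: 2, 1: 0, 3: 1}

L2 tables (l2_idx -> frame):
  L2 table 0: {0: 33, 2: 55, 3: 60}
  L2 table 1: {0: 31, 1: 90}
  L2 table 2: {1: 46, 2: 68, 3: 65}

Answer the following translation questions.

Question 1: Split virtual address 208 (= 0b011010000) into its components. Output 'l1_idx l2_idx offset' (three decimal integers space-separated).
vaddr = 208 = 0b011010000
  top 2 bits -> l1_idx = 1
  next 2 bits -> l2_idx = 2
  bottom 5 bits -> offset = 16

Answer: 1 2 16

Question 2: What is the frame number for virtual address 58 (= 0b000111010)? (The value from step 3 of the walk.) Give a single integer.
Answer: 46

Derivation:
vaddr = 58: l1_idx=0, l2_idx=1
L1[0] = 2; L2[2][1] = 46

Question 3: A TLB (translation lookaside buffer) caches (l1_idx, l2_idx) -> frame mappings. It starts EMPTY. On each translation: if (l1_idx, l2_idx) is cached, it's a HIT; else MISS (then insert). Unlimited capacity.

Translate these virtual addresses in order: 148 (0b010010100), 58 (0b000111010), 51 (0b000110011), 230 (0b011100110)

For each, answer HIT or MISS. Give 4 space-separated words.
vaddr=148: (1,0) not in TLB -> MISS, insert
vaddr=58: (0,1) not in TLB -> MISS, insert
vaddr=51: (0,1) in TLB -> HIT
vaddr=230: (1,3) not in TLB -> MISS, insert

Answer: MISS MISS HIT MISS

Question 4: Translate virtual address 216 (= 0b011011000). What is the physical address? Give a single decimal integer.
vaddr = 216 = 0b011011000
Split: l1_idx=1, l2_idx=2, offset=24
L1[1] = 0
L2[0][2] = 55
paddr = 55 * 32 + 24 = 1784

Answer: 1784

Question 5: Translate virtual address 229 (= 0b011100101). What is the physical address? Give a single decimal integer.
vaddr = 229 = 0b011100101
Split: l1_idx=1, l2_idx=3, offset=5
L1[1] = 0
L2[0][3] = 60
paddr = 60 * 32 + 5 = 1925

Answer: 1925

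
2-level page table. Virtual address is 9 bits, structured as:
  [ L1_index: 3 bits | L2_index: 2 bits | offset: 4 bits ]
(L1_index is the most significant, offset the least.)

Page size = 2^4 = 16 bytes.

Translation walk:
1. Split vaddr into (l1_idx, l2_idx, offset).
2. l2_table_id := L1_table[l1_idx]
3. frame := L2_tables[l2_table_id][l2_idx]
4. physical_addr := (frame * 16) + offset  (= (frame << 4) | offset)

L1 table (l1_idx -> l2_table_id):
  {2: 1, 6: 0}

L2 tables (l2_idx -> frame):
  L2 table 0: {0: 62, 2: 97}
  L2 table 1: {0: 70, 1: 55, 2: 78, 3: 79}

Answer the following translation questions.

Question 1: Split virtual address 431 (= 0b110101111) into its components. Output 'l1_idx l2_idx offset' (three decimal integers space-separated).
vaddr = 431 = 0b110101111
  top 3 bits -> l1_idx = 6
  next 2 bits -> l2_idx = 2
  bottom 4 bits -> offset = 15

Answer: 6 2 15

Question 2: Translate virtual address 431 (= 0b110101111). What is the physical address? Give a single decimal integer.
vaddr = 431 = 0b110101111
Split: l1_idx=6, l2_idx=2, offset=15
L1[6] = 0
L2[0][2] = 97
paddr = 97 * 16 + 15 = 1567

Answer: 1567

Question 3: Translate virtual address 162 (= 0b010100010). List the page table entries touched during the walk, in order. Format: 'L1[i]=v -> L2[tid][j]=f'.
Answer: L1[2]=1 -> L2[1][2]=78

Derivation:
vaddr = 162 = 0b010100010
Split: l1_idx=2, l2_idx=2, offset=2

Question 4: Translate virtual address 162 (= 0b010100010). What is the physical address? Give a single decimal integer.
vaddr = 162 = 0b010100010
Split: l1_idx=2, l2_idx=2, offset=2
L1[2] = 1
L2[1][2] = 78
paddr = 78 * 16 + 2 = 1250

Answer: 1250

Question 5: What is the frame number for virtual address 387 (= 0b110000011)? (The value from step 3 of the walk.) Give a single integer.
vaddr = 387: l1_idx=6, l2_idx=0
L1[6] = 0; L2[0][0] = 62

Answer: 62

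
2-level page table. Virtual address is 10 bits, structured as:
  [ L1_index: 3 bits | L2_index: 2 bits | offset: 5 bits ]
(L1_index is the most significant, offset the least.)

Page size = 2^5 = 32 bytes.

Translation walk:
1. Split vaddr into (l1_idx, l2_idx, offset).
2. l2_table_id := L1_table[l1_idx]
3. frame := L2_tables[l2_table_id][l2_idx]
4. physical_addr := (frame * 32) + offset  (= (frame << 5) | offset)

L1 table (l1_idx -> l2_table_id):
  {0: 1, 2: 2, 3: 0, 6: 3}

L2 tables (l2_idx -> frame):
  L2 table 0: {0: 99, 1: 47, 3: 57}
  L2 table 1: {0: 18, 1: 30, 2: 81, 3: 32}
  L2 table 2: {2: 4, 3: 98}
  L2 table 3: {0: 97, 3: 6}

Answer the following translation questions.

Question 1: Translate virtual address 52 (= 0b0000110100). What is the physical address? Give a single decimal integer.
vaddr = 52 = 0b0000110100
Split: l1_idx=0, l2_idx=1, offset=20
L1[0] = 1
L2[1][1] = 30
paddr = 30 * 32 + 20 = 980

Answer: 980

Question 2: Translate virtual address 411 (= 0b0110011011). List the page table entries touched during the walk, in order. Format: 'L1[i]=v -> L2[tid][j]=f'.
vaddr = 411 = 0b0110011011
Split: l1_idx=3, l2_idx=0, offset=27

Answer: L1[3]=0 -> L2[0][0]=99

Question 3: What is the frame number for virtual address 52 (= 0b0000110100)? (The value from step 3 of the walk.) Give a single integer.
Answer: 30

Derivation:
vaddr = 52: l1_idx=0, l2_idx=1
L1[0] = 1; L2[1][1] = 30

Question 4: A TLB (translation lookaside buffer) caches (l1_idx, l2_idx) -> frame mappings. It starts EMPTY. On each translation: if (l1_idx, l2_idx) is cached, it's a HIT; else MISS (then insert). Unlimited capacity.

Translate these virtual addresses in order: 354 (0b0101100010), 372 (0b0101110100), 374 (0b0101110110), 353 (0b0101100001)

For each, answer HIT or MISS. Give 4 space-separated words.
vaddr=354: (2,3) not in TLB -> MISS, insert
vaddr=372: (2,3) in TLB -> HIT
vaddr=374: (2,3) in TLB -> HIT
vaddr=353: (2,3) in TLB -> HIT

Answer: MISS HIT HIT HIT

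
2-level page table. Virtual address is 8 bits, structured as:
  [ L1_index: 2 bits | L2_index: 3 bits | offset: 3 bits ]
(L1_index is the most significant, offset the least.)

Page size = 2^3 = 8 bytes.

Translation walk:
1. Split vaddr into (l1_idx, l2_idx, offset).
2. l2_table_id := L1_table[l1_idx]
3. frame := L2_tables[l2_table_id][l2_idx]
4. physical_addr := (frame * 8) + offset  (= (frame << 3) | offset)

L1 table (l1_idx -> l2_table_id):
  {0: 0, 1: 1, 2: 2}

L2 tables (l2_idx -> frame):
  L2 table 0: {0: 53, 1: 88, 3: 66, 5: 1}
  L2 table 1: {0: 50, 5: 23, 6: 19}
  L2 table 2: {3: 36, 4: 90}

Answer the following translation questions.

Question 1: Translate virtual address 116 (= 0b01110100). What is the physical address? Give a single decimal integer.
vaddr = 116 = 0b01110100
Split: l1_idx=1, l2_idx=6, offset=4
L1[1] = 1
L2[1][6] = 19
paddr = 19 * 8 + 4 = 156

Answer: 156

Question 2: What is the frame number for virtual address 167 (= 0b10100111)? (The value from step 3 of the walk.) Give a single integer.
Answer: 90

Derivation:
vaddr = 167: l1_idx=2, l2_idx=4
L1[2] = 2; L2[2][4] = 90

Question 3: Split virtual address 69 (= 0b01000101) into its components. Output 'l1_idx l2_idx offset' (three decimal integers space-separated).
Answer: 1 0 5

Derivation:
vaddr = 69 = 0b01000101
  top 2 bits -> l1_idx = 1
  next 3 bits -> l2_idx = 0
  bottom 3 bits -> offset = 5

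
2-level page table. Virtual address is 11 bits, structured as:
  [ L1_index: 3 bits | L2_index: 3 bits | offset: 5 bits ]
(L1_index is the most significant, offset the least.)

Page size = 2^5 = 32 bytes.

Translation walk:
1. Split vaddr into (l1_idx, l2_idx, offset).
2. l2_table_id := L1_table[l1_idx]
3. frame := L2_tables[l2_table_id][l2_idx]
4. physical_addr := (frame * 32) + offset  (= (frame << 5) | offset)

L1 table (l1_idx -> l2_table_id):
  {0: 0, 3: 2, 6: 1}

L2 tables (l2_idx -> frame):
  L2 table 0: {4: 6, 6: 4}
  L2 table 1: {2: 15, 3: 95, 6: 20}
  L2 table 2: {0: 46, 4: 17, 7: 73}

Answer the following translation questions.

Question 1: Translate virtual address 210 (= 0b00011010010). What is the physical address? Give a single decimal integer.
Answer: 146

Derivation:
vaddr = 210 = 0b00011010010
Split: l1_idx=0, l2_idx=6, offset=18
L1[0] = 0
L2[0][6] = 4
paddr = 4 * 32 + 18 = 146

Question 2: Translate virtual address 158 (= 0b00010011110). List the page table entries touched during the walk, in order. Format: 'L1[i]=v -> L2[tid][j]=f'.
vaddr = 158 = 0b00010011110
Split: l1_idx=0, l2_idx=4, offset=30

Answer: L1[0]=0 -> L2[0][4]=6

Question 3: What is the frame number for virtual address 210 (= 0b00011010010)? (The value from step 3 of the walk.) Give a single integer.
Answer: 4

Derivation:
vaddr = 210: l1_idx=0, l2_idx=6
L1[0] = 0; L2[0][6] = 4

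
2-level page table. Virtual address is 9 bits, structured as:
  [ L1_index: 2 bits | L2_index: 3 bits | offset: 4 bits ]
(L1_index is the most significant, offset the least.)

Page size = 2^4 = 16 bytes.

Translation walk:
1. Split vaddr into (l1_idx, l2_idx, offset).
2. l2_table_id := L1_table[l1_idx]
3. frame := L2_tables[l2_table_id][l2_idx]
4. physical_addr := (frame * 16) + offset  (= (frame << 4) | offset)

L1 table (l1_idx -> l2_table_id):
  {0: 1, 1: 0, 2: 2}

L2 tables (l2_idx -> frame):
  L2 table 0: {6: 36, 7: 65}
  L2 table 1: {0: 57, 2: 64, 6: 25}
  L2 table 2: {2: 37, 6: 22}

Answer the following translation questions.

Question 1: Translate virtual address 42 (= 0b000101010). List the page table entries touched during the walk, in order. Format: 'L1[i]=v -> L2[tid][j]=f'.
Answer: L1[0]=1 -> L2[1][2]=64

Derivation:
vaddr = 42 = 0b000101010
Split: l1_idx=0, l2_idx=2, offset=10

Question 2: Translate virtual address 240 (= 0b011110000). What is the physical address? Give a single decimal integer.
Answer: 1040

Derivation:
vaddr = 240 = 0b011110000
Split: l1_idx=1, l2_idx=7, offset=0
L1[1] = 0
L2[0][7] = 65
paddr = 65 * 16 + 0 = 1040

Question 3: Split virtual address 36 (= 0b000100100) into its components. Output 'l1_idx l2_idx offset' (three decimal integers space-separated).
Answer: 0 2 4

Derivation:
vaddr = 36 = 0b000100100
  top 2 bits -> l1_idx = 0
  next 3 bits -> l2_idx = 2
  bottom 4 bits -> offset = 4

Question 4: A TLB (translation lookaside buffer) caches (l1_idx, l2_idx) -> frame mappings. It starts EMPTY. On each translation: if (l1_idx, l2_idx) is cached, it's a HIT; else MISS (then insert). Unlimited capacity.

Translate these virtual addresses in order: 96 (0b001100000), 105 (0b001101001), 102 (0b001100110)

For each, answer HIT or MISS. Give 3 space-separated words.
Answer: MISS HIT HIT

Derivation:
vaddr=96: (0,6) not in TLB -> MISS, insert
vaddr=105: (0,6) in TLB -> HIT
vaddr=102: (0,6) in TLB -> HIT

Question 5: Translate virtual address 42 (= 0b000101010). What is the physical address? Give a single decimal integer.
Answer: 1034

Derivation:
vaddr = 42 = 0b000101010
Split: l1_idx=0, l2_idx=2, offset=10
L1[0] = 1
L2[1][2] = 64
paddr = 64 * 16 + 10 = 1034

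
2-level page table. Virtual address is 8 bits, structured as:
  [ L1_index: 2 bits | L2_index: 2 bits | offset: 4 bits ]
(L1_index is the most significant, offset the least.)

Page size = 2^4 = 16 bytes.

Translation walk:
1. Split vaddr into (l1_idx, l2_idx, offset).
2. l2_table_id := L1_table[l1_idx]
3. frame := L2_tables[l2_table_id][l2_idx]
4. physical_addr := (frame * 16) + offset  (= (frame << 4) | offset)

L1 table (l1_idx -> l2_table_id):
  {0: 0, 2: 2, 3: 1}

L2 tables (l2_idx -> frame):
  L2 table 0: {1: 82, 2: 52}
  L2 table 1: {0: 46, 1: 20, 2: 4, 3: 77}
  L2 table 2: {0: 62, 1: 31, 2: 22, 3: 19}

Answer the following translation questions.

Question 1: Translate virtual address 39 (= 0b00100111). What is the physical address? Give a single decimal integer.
vaddr = 39 = 0b00100111
Split: l1_idx=0, l2_idx=2, offset=7
L1[0] = 0
L2[0][2] = 52
paddr = 52 * 16 + 7 = 839

Answer: 839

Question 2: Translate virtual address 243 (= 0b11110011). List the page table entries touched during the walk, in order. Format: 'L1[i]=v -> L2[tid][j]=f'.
Answer: L1[3]=1 -> L2[1][3]=77

Derivation:
vaddr = 243 = 0b11110011
Split: l1_idx=3, l2_idx=3, offset=3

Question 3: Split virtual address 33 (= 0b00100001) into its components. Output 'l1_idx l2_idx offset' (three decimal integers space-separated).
vaddr = 33 = 0b00100001
  top 2 bits -> l1_idx = 0
  next 2 bits -> l2_idx = 2
  bottom 4 bits -> offset = 1

Answer: 0 2 1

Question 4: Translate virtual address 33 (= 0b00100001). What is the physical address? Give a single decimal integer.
vaddr = 33 = 0b00100001
Split: l1_idx=0, l2_idx=2, offset=1
L1[0] = 0
L2[0][2] = 52
paddr = 52 * 16 + 1 = 833

Answer: 833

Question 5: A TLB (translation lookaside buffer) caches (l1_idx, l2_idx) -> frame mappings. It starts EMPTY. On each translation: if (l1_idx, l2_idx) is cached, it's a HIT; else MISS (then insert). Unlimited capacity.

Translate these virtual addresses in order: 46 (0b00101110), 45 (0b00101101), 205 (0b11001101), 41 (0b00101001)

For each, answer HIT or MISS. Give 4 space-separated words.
Answer: MISS HIT MISS HIT

Derivation:
vaddr=46: (0,2) not in TLB -> MISS, insert
vaddr=45: (0,2) in TLB -> HIT
vaddr=205: (3,0) not in TLB -> MISS, insert
vaddr=41: (0,2) in TLB -> HIT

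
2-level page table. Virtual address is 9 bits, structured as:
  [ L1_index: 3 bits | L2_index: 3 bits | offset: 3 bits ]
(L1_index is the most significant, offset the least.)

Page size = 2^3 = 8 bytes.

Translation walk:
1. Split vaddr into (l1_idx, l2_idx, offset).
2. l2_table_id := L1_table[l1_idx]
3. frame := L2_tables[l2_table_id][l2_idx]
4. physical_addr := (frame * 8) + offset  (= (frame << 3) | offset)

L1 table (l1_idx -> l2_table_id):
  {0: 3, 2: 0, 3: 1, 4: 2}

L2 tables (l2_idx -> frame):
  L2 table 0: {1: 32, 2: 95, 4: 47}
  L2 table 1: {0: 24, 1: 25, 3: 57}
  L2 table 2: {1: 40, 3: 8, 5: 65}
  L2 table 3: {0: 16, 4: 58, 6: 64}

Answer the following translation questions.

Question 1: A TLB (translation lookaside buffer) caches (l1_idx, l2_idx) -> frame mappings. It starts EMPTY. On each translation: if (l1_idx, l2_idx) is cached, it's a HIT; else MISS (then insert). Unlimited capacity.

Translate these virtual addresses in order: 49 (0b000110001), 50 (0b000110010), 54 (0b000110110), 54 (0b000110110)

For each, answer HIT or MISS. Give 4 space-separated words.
Answer: MISS HIT HIT HIT

Derivation:
vaddr=49: (0,6) not in TLB -> MISS, insert
vaddr=50: (0,6) in TLB -> HIT
vaddr=54: (0,6) in TLB -> HIT
vaddr=54: (0,6) in TLB -> HIT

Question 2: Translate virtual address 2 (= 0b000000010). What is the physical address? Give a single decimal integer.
Answer: 130

Derivation:
vaddr = 2 = 0b000000010
Split: l1_idx=0, l2_idx=0, offset=2
L1[0] = 3
L2[3][0] = 16
paddr = 16 * 8 + 2 = 130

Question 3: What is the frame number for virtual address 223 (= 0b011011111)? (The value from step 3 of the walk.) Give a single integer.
vaddr = 223: l1_idx=3, l2_idx=3
L1[3] = 1; L2[1][3] = 57

Answer: 57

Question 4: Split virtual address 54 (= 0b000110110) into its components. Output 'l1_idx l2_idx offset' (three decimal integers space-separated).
vaddr = 54 = 0b000110110
  top 3 bits -> l1_idx = 0
  next 3 bits -> l2_idx = 6
  bottom 3 bits -> offset = 6

Answer: 0 6 6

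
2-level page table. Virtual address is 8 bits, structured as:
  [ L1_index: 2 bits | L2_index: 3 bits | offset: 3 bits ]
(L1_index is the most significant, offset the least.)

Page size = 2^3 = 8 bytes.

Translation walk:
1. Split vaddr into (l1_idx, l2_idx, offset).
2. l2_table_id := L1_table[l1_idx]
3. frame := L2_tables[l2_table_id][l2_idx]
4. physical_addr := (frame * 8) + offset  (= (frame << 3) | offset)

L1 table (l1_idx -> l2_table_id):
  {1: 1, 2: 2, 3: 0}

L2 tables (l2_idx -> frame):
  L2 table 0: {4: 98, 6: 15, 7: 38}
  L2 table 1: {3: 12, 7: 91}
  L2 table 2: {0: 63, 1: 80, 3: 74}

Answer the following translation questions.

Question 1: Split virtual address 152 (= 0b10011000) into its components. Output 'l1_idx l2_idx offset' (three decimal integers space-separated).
Answer: 2 3 0

Derivation:
vaddr = 152 = 0b10011000
  top 2 bits -> l1_idx = 2
  next 3 bits -> l2_idx = 3
  bottom 3 bits -> offset = 0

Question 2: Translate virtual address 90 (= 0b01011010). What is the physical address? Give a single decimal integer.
vaddr = 90 = 0b01011010
Split: l1_idx=1, l2_idx=3, offset=2
L1[1] = 1
L2[1][3] = 12
paddr = 12 * 8 + 2 = 98

Answer: 98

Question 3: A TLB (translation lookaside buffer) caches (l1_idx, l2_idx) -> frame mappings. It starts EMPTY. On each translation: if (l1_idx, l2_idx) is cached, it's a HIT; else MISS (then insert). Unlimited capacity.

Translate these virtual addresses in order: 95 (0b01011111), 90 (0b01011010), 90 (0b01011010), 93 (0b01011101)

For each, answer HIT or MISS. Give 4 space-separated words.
vaddr=95: (1,3) not in TLB -> MISS, insert
vaddr=90: (1,3) in TLB -> HIT
vaddr=90: (1,3) in TLB -> HIT
vaddr=93: (1,3) in TLB -> HIT

Answer: MISS HIT HIT HIT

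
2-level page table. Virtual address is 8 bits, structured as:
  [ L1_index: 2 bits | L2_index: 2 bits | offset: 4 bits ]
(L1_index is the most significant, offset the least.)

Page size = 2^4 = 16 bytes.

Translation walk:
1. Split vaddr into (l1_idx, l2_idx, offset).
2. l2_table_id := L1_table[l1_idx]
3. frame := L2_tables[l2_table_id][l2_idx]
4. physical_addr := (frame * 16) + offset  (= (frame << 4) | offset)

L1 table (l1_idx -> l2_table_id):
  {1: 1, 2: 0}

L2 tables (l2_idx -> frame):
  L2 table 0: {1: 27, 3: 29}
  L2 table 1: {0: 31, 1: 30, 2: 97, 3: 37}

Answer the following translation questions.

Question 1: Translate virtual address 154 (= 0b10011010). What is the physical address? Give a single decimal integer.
vaddr = 154 = 0b10011010
Split: l1_idx=2, l2_idx=1, offset=10
L1[2] = 0
L2[0][1] = 27
paddr = 27 * 16 + 10 = 442

Answer: 442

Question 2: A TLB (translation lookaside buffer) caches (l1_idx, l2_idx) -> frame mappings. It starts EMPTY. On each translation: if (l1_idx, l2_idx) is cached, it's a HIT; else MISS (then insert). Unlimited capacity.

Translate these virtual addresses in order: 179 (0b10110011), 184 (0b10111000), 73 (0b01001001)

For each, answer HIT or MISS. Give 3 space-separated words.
Answer: MISS HIT MISS

Derivation:
vaddr=179: (2,3) not in TLB -> MISS, insert
vaddr=184: (2,3) in TLB -> HIT
vaddr=73: (1,0) not in TLB -> MISS, insert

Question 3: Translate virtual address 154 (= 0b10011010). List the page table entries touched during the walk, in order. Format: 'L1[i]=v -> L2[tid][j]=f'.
Answer: L1[2]=0 -> L2[0][1]=27

Derivation:
vaddr = 154 = 0b10011010
Split: l1_idx=2, l2_idx=1, offset=10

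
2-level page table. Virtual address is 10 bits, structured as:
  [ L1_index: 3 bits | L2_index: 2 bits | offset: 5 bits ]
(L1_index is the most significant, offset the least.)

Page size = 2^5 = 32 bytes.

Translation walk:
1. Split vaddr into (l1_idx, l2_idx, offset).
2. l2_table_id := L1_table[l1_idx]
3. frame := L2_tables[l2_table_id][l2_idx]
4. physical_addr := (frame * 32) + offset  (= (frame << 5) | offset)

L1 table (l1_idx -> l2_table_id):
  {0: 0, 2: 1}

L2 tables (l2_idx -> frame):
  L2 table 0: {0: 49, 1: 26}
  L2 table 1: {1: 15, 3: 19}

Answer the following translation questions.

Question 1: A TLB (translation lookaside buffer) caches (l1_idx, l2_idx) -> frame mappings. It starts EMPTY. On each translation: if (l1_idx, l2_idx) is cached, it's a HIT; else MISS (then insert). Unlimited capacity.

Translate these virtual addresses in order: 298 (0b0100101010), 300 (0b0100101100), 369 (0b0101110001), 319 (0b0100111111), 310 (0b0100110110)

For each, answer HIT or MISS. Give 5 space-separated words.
Answer: MISS HIT MISS HIT HIT

Derivation:
vaddr=298: (2,1) not in TLB -> MISS, insert
vaddr=300: (2,1) in TLB -> HIT
vaddr=369: (2,3) not in TLB -> MISS, insert
vaddr=319: (2,1) in TLB -> HIT
vaddr=310: (2,1) in TLB -> HIT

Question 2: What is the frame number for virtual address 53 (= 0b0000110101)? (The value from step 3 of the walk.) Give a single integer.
Answer: 26

Derivation:
vaddr = 53: l1_idx=0, l2_idx=1
L1[0] = 0; L2[0][1] = 26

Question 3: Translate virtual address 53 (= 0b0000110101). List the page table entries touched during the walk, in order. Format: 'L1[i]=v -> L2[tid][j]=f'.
Answer: L1[0]=0 -> L2[0][1]=26

Derivation:
vaddr = 53 = 0b0000110101
Split: l1_idx=0, l2_idx=1, offset=21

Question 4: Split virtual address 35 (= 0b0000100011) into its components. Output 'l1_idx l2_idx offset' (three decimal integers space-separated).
Answer: 0 1 3

Derivation:
vaddr = 35 = 0b0000100011
  top 3 bits -> l1_idx = 0
  next 2 bits -> l2_idx = 1
  bottom 5 bits -> offset = 3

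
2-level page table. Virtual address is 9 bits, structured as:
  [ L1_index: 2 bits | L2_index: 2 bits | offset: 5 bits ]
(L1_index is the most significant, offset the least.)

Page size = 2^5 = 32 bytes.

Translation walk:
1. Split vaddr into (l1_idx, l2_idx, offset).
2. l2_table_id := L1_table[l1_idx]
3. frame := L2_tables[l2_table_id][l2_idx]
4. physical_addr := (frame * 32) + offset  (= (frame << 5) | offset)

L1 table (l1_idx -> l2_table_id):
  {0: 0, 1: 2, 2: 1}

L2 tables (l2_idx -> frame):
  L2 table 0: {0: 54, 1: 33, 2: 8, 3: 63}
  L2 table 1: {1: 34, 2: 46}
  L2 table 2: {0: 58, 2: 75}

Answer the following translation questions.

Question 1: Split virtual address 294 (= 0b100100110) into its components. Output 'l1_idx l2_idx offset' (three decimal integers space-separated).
vaddr = 294 = 0b100100110
  top 2 bits -> l1_idx = 2
  next 2 bits -> l2_idx = 1
  bottom 5 bits -> offset = 6

Answer: 2 1 6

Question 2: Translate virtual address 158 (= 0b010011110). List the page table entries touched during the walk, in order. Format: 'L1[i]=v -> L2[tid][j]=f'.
Answer: L1[1]=2 -> L2[2][0]=58

Derivation:
vaddr = 158 = 0b010011110
Split: l1_idx=1, l2_idx=0, offset=30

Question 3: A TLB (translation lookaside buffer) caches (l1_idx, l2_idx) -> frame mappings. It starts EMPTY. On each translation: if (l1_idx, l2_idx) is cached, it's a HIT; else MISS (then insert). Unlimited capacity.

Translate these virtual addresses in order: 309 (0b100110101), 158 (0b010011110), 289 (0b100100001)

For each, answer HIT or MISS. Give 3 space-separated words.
vaddr=309: (2,1) not in TLB -> MISS, insert
vaddr=158: (1,0) not in TLB -> MISS, insert
vaddr=289: (2,1) in TLB -> HIT

Answer: MISS MISS HIT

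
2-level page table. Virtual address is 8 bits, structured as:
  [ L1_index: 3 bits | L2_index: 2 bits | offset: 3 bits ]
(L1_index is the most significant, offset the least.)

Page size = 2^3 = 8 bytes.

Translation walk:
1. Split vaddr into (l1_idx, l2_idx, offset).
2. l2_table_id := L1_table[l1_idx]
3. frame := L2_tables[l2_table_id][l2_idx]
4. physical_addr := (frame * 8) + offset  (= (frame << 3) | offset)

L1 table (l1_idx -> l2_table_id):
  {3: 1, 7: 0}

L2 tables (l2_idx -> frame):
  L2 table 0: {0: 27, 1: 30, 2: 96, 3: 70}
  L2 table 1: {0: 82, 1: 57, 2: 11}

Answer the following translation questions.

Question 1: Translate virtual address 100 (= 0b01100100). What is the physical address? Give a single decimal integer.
vaddr = 100 = 0b01100100
Split: l1_idx=3, l2_idx=0, offset=4
L1[3] = 1
L2[1][0] = 82
paddr = 82 * 8 + 4 = 660

Answer: 660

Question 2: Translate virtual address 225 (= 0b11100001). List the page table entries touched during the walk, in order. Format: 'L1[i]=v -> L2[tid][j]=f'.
Answer: L1[7]=0 -> L2[0][0]=27

Derivation:
vaddr = 225 = 0b11100001
Split: l1_idx=7, l2_idx=0, offset=1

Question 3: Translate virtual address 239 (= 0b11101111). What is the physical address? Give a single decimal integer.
Answer: 247

Derivation:
vaddr = 239 = 0b11101111
Split: l1_idx=7, l2_idx=1, offset=7
L1[7] = 0
L2[0][1] = 30
paddr = 30 * 8 + 7 = 247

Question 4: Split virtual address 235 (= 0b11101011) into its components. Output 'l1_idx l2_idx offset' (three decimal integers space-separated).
Answer: 7 1 3

Derivation:
vaddr = 235 = 0b11101011
  top 3 bits -> l1_idx = 7
  next 2 bits -> l2_idx = 1
  bottom 3 bits -> offset = 3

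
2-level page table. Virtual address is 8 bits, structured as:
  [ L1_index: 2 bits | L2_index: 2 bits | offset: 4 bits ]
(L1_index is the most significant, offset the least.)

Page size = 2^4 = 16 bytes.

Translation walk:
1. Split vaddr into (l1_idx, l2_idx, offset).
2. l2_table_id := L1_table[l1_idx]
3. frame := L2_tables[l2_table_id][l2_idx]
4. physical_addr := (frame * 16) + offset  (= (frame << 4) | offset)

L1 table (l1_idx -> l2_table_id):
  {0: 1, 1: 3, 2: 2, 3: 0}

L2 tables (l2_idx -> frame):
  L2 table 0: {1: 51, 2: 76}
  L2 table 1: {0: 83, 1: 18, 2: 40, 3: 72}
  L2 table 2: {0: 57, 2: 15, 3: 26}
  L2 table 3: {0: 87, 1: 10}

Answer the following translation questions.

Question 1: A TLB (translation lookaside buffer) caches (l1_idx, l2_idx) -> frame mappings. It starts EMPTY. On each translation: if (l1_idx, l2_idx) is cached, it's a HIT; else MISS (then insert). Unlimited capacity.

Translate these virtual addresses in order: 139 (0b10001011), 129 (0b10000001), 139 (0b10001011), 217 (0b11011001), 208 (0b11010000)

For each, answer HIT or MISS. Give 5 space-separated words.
Answer: MISS HIT HIT MISS HIT

Derivation:
vaddr=139: (2,0) not in TLB -> MISS, insert
vaddr=129: (2,0) in TLB -> HIT
vaddr=139: (2,0) in TLB -> HIT
vaddr=217: (3,1) not in TLB -> MISS, insert
vaddr=208: (3,1) in TLB -> HIT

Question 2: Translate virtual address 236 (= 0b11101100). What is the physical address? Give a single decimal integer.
Answer: 1228

Derivation:
vaddr = 236 = 0b11101100
Split: l1_idx=3, l2_idx=2, offset=12
L1[3] = 0
L2[0][2] = 76
paddr = 76 * 16 + 12 = 1228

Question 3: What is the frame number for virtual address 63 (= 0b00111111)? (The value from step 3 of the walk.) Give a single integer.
vaddr = 63: l1_idx=0, l2_idx=3
L1[0] = 1; L2[1][3] = 72

Answer: 72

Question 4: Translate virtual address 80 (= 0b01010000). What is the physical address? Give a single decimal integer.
Answer: 160

Derivation:
vaddr = 80 = 0b01010000
Split: l1_idx=1, l2_idx=1, offset=0
L1[1] = 3
L2[3][1] = 10
paddr = 10 * 16 + 0 = 160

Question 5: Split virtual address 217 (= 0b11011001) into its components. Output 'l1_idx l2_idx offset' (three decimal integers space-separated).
vaddr = 217 = 0b11011001
  top 2 bits -> l1_idx = 3
  next 2 bits -> l2_idx = 1
  bottom 4 bits -> offset = 9

Answer: 3 1 9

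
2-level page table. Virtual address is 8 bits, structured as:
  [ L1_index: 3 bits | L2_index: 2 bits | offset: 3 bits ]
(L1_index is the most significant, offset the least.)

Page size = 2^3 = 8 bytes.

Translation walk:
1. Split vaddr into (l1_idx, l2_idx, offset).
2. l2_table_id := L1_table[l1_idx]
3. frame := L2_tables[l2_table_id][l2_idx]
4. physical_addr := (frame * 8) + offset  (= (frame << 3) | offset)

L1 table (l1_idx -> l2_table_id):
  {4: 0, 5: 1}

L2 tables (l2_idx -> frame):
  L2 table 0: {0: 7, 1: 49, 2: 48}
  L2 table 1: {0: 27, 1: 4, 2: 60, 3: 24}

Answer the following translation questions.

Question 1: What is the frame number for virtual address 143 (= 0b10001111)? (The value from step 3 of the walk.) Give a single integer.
vaddr = 143: l1_idx=4, l2_idx=1
L1[4] = 0; L2[0][1] = 49

Answer: 49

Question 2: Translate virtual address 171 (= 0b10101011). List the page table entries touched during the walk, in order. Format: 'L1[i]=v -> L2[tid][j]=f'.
Answer: L1[5]=1 -> L2[1][1]=4

Derivation:
vaddr = 171 = 0b10101011
Split: l1_idx=5, l2_idx=1, offset=3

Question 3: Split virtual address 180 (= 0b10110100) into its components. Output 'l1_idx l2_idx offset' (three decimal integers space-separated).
vaddr = 180 = 0b10110100
  top 3 bits -> l1_idx = 5
  next 2 bits -> l2_idx = 2
  bottom 3 bits -> offset = 4

Answer: 5 2 4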